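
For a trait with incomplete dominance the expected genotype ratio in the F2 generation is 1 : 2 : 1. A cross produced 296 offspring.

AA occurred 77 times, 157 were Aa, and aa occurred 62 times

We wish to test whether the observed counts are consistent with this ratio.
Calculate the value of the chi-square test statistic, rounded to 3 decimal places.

2.615

Ratio total = 4. Expected counts: 296×1/4 = 74, 296×2/4 = 148, 296×1/4 = 74.
χ² = (77−74)²/74 + (157−148)²/148 + (62−74)²/74
   = 0.1216 + 0.5473 + 1.9459
Sum = 2.615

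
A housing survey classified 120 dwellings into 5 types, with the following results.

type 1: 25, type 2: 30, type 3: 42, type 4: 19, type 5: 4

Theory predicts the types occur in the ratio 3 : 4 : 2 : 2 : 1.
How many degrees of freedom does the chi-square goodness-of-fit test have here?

There are k = 5 categories and no parameters were estimated from the data, so df = 5 − 1 = 4.

4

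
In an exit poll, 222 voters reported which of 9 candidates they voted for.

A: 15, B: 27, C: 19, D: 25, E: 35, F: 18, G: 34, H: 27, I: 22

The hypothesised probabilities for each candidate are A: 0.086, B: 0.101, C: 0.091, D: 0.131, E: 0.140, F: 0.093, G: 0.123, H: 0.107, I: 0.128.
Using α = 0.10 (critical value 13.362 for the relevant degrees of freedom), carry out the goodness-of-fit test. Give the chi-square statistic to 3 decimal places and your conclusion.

6.823; do not reject

Expected counts E_i = n·p_i: 222×0.086 = 19.092, 222×0.101 = 22.422, 222×0.091 = 20.202, 222×0.131 = 29.082, 222×0.140 = 31.08, 222×0.093 = 20.646, 222×0.123 = 27.306, 222×0.107 = 23.754, 222×0.128 = 28.416.
A: (15 − 19.092)²/19.092 = 16.744464/19.092 = 0.8770
B: (27 − 22.422)²/22.422 = 20.958084/22.422 = 0.9347
C: (19 − 20.202)²/20.202 = 1.444804/20.202 = 0.0715
D: (25 − 29.082)²/29.082 = 16.662724/29.082 = 0.5730
E: (35 − 31.08)²/31.08 = 15.3664/31.08 = 0.4944
F: (18 − 20.646)²/20.646 = 7.001316/20.646 = 0.3391
G: (34 − 27.306)²/27.306 = 44.809636/27.306 = 1.6410
H: (27 − 23.754)²/23.754 = 10.536516/23.754 = 0.4436
I: (22 − 28.416)²/28.416 = 41.165056/28.416 = 1.4487
Sum = 6.823
df = 8. Since 6.823 < 13.362, we do not reject H₀.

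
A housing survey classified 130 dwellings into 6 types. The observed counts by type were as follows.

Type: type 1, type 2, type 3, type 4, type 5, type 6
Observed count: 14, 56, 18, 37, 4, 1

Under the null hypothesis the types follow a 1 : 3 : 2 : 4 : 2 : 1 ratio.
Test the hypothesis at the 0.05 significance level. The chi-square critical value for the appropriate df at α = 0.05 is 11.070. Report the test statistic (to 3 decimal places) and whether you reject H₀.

Ratio total = 13. Expected counts: 130×1/13 = 10, 130×3/13 = 30, 130×2/13 = 20, 130×4/13 = 40, 130×2/13 = 20, 130×1/13 = 10.
χ² = (14−10)²/10 + (56−30)²/30 + (18−20)²/20 + (37−40)²/40 + (4−20)²/20 + (1−10)²/10
   = 1.6000 + 22.5333 + 0.2000 + 0.2250 + 12.8000 + 8.1000
Sum = 45.458
df = 5. Since 45.458 > 11.070, we reject H₀.

45.458; reject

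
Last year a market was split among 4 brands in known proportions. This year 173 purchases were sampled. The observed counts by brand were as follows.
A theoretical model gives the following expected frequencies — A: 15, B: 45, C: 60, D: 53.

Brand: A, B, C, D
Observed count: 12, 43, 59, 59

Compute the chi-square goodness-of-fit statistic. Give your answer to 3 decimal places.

1.385

cat         O        E   (O−E)²/E
A          12       15     0.6000
B          43       45     0.0889
C          59       60     0.0167
D          59       53     0.6792
Sum = 1.385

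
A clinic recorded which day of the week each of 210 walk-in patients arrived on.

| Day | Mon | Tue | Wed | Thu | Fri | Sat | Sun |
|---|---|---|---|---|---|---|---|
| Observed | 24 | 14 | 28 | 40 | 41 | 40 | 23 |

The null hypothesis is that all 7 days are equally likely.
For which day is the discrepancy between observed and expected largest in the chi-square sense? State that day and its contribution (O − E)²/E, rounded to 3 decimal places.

Tue, 8.533

Under H₀ each category has probability 1/7, so each expected count is 210/7 = 30.
χ² = (24−30)²/30 + (14−30)²/30 + (28−30)²/30 + (40−30)²/30 + (41−30)²/30 + (40−30)²/30 + (23−30)²/30
   = 1.2000 + 8.5333 + 0.1333 + 3.3333 + 4.0333 + 3.3333 + 1.6333
The largest term is for Tue: 8.533.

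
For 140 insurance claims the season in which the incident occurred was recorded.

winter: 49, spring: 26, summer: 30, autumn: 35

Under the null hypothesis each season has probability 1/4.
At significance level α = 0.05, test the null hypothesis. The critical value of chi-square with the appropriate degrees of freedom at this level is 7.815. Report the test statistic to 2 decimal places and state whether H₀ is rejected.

Under H₀ each category has probability 1/4, so each expected count is 140/4 = 35.
cat         O        E   (O−E)²/E
winter     49       35      5.600
spring     26       35      2.314
summer     30       35      0.714
autumn     35       35      0.000
Sum = 8.63
df = 3. Since 8.63 > 7.815, we reject H₀.

8.63; reject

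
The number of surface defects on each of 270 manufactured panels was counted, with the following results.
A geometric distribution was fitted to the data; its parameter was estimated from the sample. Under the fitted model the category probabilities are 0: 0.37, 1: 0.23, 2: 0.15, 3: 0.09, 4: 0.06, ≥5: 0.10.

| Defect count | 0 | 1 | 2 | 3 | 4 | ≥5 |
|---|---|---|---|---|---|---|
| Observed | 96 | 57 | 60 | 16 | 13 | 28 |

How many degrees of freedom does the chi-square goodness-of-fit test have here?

There are k = 6 categories and 1 parameter estimated from the data, so df = 6 − 1 − 1 = 4.

4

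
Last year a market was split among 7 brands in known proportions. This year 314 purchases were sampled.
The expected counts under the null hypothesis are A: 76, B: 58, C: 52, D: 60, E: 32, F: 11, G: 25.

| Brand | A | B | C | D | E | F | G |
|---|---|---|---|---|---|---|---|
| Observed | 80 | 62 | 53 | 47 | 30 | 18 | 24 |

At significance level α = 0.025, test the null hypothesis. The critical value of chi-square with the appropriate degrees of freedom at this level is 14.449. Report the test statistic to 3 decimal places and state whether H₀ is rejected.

χ² = (80−76)²/76 + (62−58)²/58 + (53−52)²/52 + (47−60)²/60 + (30−32)²/32 + (18−11)²/11 + (24−25)²/25
   = 0.2105 + 0.2759 + 0.0192 + 2.8167 + 0.1250 + 4.4545 + 0.0400
Sum = 7.942
df = 6. Since 7.942 < 14.449, we do not reject H₀.

7.942; do not reject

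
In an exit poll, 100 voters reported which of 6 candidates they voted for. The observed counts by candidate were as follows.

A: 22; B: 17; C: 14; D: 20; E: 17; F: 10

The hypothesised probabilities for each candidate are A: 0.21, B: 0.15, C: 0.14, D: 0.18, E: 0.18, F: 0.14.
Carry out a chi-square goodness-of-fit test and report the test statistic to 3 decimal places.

Expected counts E_i = n·p_i: 100×0.21 = 21, 100×0.15 = 15, 100×0.14 = 14, 100×0.18 = 18, 100×0.18 = 18, 100×0.14 = 14.
χ² = (22−21)²/21 + (17−15)²/15 + (14−14)²/14 + (20−18)²/18 + (17−18)²/18 + (10−14)²/14
   = 0.0476 + 0.2667 + 0.0000 + 0.2222 + 0.0556 + 1.1429
Sum = 1.735

1.735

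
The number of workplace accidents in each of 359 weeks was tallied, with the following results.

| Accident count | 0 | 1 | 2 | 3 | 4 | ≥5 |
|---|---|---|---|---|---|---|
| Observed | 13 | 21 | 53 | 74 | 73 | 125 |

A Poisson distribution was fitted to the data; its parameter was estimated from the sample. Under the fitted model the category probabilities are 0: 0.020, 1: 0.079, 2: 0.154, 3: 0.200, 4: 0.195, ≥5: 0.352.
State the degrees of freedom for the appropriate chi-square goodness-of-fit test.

4

There are k = 6 categories and 1 parameter estimated from the data, so df = 6 − 1 − 1 = 4.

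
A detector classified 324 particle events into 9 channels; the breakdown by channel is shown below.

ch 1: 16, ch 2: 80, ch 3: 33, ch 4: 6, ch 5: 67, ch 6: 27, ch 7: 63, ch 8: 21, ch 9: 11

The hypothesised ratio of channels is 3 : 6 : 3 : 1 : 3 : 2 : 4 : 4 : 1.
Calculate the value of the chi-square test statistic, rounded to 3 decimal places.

Ratio total = 27. Expected counts: 324×3/27 = 36, 324×6/27 = 72, 324×3/27 = 36, 324×1/27 = 12, 324×3/27 = 36, 324×2/27 = 24, 324×4/27 = 48, 324×4/27 = 48, 324×1/27 = 12.
ch 1: (16 − 36)²/36 = 400/36 = 11.1111
ch 2: (80 − 72)²/72 = 64/72 = 0.8889
ch 3: (33 − 36)²/36 = 9/36 = 0.2500
ch 4: (6 − 12)²/12 = 36/12 = 3.0000
ch 5: (67 − 36)²/36 = 961/36 = 26.6944
ch 6: (27 − 24)²/24 = 9/24 = 0.3750
ch 7: (63 − 48)²/48 = 225/48 = 4.6875
ch 8: (21 − 48)²/48 = 729/48 = 15.1875
ch 9: (11 − 12)²/12 = 1/12 = 0.0833
Sum = 62.278

62.278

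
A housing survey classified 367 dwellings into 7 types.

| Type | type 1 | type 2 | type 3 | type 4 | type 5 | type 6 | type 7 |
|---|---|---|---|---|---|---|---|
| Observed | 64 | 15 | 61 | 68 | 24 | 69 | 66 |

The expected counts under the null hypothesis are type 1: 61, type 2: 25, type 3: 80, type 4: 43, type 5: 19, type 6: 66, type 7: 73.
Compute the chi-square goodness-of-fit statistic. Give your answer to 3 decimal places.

type 1: (64 − 61)²/61 = 9/61 = 0.1475
type 2: (15 − 25)²/25 = 100/25 = 4.0000
type 3: (61 − 80)²/80 = 361/80 = 4.5125
type 4: (68 − 43)²/43 = 625/43 = 14.5349
type 5: (24 − 19)²/19 = 25/19 = 1.3158
type 6: (69 − 66)²/66 = 9/66 = 0.1364
type 7: (66 − 73)²/73 = 49/73 = 0.6712
Sum = 25.318

25.318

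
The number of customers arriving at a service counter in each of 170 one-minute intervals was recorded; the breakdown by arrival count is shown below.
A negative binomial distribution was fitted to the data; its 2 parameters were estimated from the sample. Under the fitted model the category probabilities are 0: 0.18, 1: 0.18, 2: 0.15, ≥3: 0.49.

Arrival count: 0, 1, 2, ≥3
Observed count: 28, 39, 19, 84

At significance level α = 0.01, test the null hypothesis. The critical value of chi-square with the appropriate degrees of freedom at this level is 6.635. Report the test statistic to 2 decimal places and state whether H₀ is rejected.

Expected counts E_i = n·p_i: 170×0.18 = 30.6, 170×0.18 = 30.6, 170×0.15 = 25.5, 170×0.49 = 83.3.
0: (28 − 30.6)²/30.6 = 6.76/30.6 = 0.221
1: (39 − 30.6)²/30.6 = 70.56/30.6 = 2.306
2: (19 − 25.5)²/25.5 = 42.25/25.5 = 1.657
≥3: (84 − 83.3)²/83.3 = 0.49/83.3 = 0.006
Sum = 4.19
df = 1. Since 4.19 < 6.635, we do not reject H₀.

4.19; do not reject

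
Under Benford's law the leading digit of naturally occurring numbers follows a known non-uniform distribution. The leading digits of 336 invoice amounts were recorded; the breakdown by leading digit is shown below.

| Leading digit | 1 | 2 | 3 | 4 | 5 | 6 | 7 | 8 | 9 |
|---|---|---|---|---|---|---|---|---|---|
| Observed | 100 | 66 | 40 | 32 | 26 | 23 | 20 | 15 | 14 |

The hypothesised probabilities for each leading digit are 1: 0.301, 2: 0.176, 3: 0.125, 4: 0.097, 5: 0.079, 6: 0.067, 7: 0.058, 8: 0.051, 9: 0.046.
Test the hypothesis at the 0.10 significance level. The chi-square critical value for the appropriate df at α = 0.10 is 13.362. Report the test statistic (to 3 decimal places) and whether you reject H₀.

Expected counts E_i = n·p_i: 336×0.301 = 101.136, 336×0.176 = 59.136, 336×0.125 = 42, 336×0.097 = 32.592, 336×0.079 = 26.544, 336×0.067 = 22.512, 336×0.058 = 19.488, 336×0.051 = 17.136, 336×0.046 = 15.456.
cat         O        E   (O−E)²/E
1         100  101.136     0.0128
2          66   59.136     0.7967
3          40       42     0.0952
4          32   32.592     0.0108
5          26   26.544     0.0111
6          23   22.512     0.0106
7          20   19.488     0.0135
8          15   17.136     0.2663
9          14   15.456     0.1372
Sum = 1.354
df = 8. Since 1.354 < 13.362, we do not reject H₀.

1.354; do not reject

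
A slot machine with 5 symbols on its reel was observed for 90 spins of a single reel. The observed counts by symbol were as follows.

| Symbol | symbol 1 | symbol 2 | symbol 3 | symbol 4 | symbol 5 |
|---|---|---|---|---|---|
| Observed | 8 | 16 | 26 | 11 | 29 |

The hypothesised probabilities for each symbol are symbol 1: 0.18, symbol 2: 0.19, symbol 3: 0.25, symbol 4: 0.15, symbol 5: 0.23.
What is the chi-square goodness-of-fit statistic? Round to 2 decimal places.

8.56

Expected counts E_i = n·p_i: 90×0.18 = 16.2, 90×0.19 = 17.1, 90×0.25 = 22.5, 90×0.15 = 13.5, 90×0.23 = 20.7.
symbol 1: (8 − 16.2)²/16.2 = 67.24/16.2 = 4.151
symbol 2: (16 − 17.1)²/17.1 = 1.21/17.1 = 0.071
symbol 3: (26 − 22.5)²/22.5 = 12.25/22.5 = 0.544
symbol 4: (11 − 13.5)²/13.5 = 6.25/13.5 = 0.463
symbol 5: (29 − 20.7)²/20.7 = 68.89/20.7 = 3.328
Sum = 8.56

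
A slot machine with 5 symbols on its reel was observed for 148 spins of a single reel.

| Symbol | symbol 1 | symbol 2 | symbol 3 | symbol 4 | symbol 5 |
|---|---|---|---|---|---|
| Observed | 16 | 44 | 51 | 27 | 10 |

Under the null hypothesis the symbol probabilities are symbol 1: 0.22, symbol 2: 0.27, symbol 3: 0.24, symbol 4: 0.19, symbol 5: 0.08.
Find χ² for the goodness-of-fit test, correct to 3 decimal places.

15.908

Expected counts E_i = n·p_i: 148×0.22 = 32.56, 148×0.27 = 39.96, 148×0.24 = 35.52, 148×0.19 = 28.12, 148×0.08 = 11.84.
χ² = (16−32.56)²/32.56 + (44−39.96)²/39.96 + (51−35.52)²/35.52 + (27−28.12)²/28.12 + (10−11.84)²/11.84
   = 8.4224 + 0.4084 + 6.7464 + 0.0446 + 0.2859
Sum = 15.908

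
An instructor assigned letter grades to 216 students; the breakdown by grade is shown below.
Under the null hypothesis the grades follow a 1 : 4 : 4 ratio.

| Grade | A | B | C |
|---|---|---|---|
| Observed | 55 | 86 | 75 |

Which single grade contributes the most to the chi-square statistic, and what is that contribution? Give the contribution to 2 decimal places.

A, 40.04

Ratio total = 9. Expected counts: 216×1/9 = 24, 216×4/9 = 96, 216×4/9 = 96.
cat         O        E   (O−E)²/E
A          55       24     40.042
B          86       96      1.042
C          75       96      4.594
The largest term is for A: 40.04.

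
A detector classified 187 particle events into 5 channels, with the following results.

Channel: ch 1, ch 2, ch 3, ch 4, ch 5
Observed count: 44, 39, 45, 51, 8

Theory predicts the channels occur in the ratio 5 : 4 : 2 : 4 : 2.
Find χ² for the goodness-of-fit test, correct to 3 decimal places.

Ratio total = 17. Expected counts: 187×5/17 = 55, 187×4/17 = 44, 187×2/17 = 22, 187×4/17 = 44, 187×2/17 = 22.
χ² = (44−55)²/55 + (39−44)²/44 + (45−22)²/22 + (51−44)²/44 + (8−22)²/22
   = 2.2000 + 0.5682 + 24.0455 + 1.1136 + 8.9091
Sum = 36.836

36.836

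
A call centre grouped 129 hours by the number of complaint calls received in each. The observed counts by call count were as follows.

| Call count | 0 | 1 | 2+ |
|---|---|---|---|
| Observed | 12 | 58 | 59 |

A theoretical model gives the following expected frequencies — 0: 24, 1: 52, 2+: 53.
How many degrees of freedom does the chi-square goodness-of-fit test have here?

2

There are k = 3 categories and no parameters were estimated from the data, so df = 3 − 1 = 2.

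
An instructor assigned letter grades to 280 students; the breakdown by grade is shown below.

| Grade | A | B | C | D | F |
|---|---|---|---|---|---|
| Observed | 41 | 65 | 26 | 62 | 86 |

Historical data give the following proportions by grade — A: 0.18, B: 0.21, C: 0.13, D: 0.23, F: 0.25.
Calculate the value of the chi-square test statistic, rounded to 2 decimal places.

Expected counts E_i = n·p_i: 280×0.18 = 50.4, 280×0.21 = 58.8, 280×0.13 = 36.4, 280×0.23 = 64.4, 280×0.25 = 70.
cat         O        E   (O−E)²/E
A          41     50.4      1.753
B          65     58.8      0.654
C          26     36.4      2.971
D          62     64.4      0.089
F          86       70      3.657
Sum = 9.12

9.12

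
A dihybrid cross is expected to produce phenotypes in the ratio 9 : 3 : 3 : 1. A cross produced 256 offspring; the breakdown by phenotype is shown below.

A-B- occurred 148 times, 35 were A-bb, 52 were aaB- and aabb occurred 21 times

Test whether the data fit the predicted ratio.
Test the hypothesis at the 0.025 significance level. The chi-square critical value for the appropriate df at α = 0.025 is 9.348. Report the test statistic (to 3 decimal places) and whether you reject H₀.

Ratio total = 16. Expected counts: 256×9/16 = 144, 256×3/16 = 48, 256×3/16 = 48, 256×1/16 = 16.
χ² = (148−144)²/144 + (35−48)²/48 + (52−48)²/48 + (21−16)²/16
   = 0.1111 + 3.5208 + 0.3333 + 1.5625
Sum = 5.528
df = 3. Since 5.528 < 9.348, we do not reject H₀.

5.528; do not reject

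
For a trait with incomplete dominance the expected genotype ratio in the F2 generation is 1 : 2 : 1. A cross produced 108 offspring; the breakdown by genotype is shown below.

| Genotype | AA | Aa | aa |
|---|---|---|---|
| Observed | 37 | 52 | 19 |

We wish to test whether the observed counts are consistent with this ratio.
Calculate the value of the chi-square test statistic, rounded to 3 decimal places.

Ratio total = 4. Expected counts: 108×1/4 = 27, 108×2/4 = 54, 108×1/4 = 27.
AA: (37 − 27)²/27 = 100/27 = 3.7037
Aa: (52 − 54)²/54 = 4/54 = 0.0741
aa: (19 − 27)²/27 = 64/27 = 2.3704
Sum = 6.148

6.148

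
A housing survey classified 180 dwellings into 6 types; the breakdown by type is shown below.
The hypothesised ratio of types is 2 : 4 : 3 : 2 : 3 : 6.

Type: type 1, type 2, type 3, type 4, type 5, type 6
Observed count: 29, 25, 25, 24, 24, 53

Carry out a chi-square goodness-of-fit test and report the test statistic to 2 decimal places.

12.58

Ratio total = 20. Expected counts: 180×2/20 = 18, 180×4/20 = 36, 180×3/20 = 27, 180×2/20 = 18, 180×3/20 = 27, 180×6/20 = 54.
cat         O        E   (O−E)²/E
type 1     29       18      6.722
type 2     25       36      3.361
type 3     25       27      0.148
type 4     24       18      2.000
type 5     24       27      0.333
type 6     53       54      0.019
Sum = 12.58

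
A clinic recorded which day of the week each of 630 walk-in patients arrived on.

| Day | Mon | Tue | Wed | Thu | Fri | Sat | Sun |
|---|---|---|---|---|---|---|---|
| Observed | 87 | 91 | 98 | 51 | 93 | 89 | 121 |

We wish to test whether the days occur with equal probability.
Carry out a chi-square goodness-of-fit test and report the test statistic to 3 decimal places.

28.511

Expected count for each of the 7 categories: 630/7 = 90.
cat         O        E   (O−E)²/E
Mon        87       90     0.1000
Tue        91       90     0.0111
Wed        98       90     0.7111
Thu        51       90    16.9000
Fri        93       90     0.1000
Sat        89       90     0.0111
Sun       121       90    10.6778
Sum = 28.511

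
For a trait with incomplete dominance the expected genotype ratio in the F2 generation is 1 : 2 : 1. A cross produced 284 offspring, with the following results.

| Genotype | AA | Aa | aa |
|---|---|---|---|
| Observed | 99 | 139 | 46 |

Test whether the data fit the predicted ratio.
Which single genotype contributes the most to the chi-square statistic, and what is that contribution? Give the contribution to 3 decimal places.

AA, 11.042

Ratio total = 4. Expected counts: 284×1/4 = 71, 284×2/4 = 142, 284×1/4 = 71.
AA: (99 − 71)²/71 = 784/71 = 11.0423
Aa: (139 − 142)²/142 = 9/142 = 0.0634
aa: (46 − 71)²/71 = 625/71 = 8.8028
The largest term is for AA: 11.042.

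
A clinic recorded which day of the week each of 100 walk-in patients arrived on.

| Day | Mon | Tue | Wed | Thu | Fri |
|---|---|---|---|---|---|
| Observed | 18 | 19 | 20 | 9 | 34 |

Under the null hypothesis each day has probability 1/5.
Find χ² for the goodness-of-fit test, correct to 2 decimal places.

16.10

Under H₀ each category has probability 1/5, so each expected count is 100/5 = 20.
χ² = (18−20)²/20 + (19−20)²/20 + (20−20)²/20 + (9−20)²/20 + (34−20)²/20
   = 0.200 + 0.050 + 0.000 + 6.050 + 9.800
Sum = 16.10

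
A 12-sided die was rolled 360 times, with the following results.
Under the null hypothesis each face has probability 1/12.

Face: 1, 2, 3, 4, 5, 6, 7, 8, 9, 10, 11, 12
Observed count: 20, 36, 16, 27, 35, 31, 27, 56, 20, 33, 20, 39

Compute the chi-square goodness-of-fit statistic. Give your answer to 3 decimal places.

Under H₀ each category has probability 1/12, so each expected count is 360/12 = 30.
cat         O        E   (O−E)²/E
1          20       30     3.3333
2          36       30     1.2000
3          16       30     6.5333
4          27       30     0.3000
5          35       30     0.8333
6          31       30     0.0333
7          27       30     0.3000
8          56       30    22.5333
9          20       30     3.3333
10         33       30     0.3000
11         20       30     3.3333
12         39       30     2.7000
Sum = 44.733

44.733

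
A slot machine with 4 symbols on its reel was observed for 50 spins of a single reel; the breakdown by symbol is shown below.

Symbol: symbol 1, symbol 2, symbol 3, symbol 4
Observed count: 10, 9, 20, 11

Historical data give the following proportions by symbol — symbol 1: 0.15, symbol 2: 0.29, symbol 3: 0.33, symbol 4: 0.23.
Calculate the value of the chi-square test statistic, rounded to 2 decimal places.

Expected counts E_i = n·p_i: 50×0.15 = 7.5, 50×0.29 = 14.5, 50×0.33 = 16.5, 50×0.23 = 11.5.
symbol 1: (10 − 7.5)²/7.5 = 6.25/7.5 = 0.833
symbol 2: (9 − 14.5)²/14.5 = 30.25/14.5 = 2.086
symbol 3: (20 − 16.5)²/16.5 = 12.25/16.5 = 0.742
symbol 4: (11 − 11.5)²/11.5 = 0.25/11.5 = 0.022
Sum = 3.68

3.68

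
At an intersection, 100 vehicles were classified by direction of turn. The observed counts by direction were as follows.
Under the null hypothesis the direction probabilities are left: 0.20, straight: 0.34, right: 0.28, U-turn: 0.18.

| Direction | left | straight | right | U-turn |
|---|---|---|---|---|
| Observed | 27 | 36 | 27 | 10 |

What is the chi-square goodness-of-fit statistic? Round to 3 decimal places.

6.159

Expected counts E_i = n·p_i: 100×0.20 = 20, 100×0.34 = 34, 100×0.28 = 28, 100×0.18 = 18.
χ² = (27−20)²/20 + (36−34)²/34 + (27−28)²/28 + (10−18)²/18
   = 2.4500 + 0.1176 + 0.0357 + 3.5556
Sum = 6.159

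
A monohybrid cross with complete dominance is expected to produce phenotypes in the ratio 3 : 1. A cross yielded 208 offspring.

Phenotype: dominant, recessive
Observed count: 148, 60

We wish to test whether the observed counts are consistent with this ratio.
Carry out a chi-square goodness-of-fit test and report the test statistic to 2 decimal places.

1.64

Ratio total = 4. Expected counts: 208×3/4 = 156, 208×1/4 = 52.
dominant: (148 − 156)²/156 = 64/156 = 0.410
recessive: (60 − 52)²/52 = 64/52 = 1.231
Sum = 1.64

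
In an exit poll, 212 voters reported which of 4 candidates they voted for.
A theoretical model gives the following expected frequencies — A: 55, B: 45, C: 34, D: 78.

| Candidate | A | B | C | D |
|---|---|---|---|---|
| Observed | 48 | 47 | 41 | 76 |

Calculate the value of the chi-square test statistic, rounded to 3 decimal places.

2.472

χ² = (48−55)²/55 + (47−45)²/45 + (41−34)²/34 + (76−78)²/78
   = 0.8909 + 0.0889 + 1.4412 + 0.0513
Sum = 2.472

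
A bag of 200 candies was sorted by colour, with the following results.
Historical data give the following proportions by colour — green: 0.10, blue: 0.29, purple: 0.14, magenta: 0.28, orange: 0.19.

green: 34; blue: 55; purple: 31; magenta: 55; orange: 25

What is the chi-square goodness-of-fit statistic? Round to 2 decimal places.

Expected counts E_i = n·p_i: 200×0.10 = 20, 200×0.29 = 58, 200×0.14 = 28, 200×0.28 = 56, 200×0.19 = 38.
cat          O        E   (O−E)²/E
green       34       20      9.800
blue        55       58      0.155
purple      31       28      0.321
magenta     55       56      0.018
orange      25       38      4.447
Sum = 14.74

14.74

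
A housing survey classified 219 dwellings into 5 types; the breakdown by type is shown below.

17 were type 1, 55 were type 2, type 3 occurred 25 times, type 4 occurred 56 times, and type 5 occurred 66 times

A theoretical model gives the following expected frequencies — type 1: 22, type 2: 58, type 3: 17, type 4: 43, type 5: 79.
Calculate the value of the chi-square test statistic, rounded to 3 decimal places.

11.126

type 1: (17 − 22)²/22 = 25/22 = 1.1364
type 2: (55 − 58)²/58 = 9/58 = 0.1552
type 3: (25 − 17)²/17 = 64/17 = 3.7647
type 4: (56 − 43)²/43 = 169/43 = 3.9302
type 5: (66 − 79)²/79 = 169/79 = 2.1392
Sum = 11.126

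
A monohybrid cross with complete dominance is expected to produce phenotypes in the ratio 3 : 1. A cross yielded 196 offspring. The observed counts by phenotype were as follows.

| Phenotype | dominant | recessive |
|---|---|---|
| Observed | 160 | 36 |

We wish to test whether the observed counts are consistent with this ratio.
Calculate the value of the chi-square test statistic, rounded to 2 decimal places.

Ratio total = 4. Expected counts: 196×3/4 = 147, 196×1/4 = 49.
dominant: (160 − 147)²/147 = 169/147 = 1.150
recessive: (36 − 49)²/49 = 169/49 = 3.449
Sum = 4.60

4.60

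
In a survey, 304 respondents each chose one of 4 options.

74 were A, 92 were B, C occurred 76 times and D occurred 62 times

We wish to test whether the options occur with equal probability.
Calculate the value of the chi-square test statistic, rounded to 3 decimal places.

6.000

Expected count for each of the 4 categories: 304/4 = 76.
A: (74 − 76)²/76 = 4/76 = 0.0526
B: (92 − 76)²/76 = 256/76 = 3.3684
C: (76 − 76)²/76 = 0/76 = 0.0000
D: (62 − 76)²/76 = 196/76 = 2.5789
Sum = 6.000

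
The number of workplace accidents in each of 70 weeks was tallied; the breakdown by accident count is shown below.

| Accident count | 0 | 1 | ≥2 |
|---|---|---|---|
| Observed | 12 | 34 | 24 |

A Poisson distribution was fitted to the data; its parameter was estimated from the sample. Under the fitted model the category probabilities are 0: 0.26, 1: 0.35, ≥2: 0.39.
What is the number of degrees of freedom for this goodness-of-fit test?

There are k = 3 categories and 1 parameter estimated from the data, so df = 3 − 1 − 1 = 1.

1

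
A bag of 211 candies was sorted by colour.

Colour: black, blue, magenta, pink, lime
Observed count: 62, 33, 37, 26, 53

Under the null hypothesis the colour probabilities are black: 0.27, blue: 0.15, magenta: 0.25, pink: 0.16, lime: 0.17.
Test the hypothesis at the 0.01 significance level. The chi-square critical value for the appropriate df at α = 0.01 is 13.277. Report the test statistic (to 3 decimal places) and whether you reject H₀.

15.169; reject

Expected counts E_i = n·p_i: 211×0.27 = 56.97, 211×0.15 = 31.65, 211×0.25 = 52.75, 211×0.16 = 33.76, 211×0.17 = 35.87.
black: (62 − 56.97)²/56.97 = 25.3009/56.97 = 0.4441
blue: (33 − 31.65)²/31.65 = 1.8225/31.65 = 0.0576
magenta: (37 − 52.75)²/52.75 = 248.0625/52.75 = 4.7026
pink: (26 − 33.76)²/33.76 = 60.2176/33.76 = 1.7837
lime: (53 − 35.87)²/35.87 = 293.4369/35.87 = 8.1806
Sum = 15.169
df = 4. Since 15.169 > 13.277, we reject H₀.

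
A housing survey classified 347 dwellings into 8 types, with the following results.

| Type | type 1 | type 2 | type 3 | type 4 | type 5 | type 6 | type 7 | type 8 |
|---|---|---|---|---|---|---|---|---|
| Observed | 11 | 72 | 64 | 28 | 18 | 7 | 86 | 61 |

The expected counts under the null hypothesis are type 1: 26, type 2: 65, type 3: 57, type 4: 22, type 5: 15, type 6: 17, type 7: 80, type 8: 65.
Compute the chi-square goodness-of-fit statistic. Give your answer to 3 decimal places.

19.082

type 1: (11 − 26)²/26 = 225/26 = 8.6538
type 2: (72 − 65)²/65 = 49/65 = 0.7538
type 3: (64 − 57)²/57 = 49/57 = 0.8596
type 4: (28 − 22)²/22 = 36/22 = 1.6364
type 5: (18 − 15)²/15 = 9/15 = 0.6000
type 6: (7 − 17)²/17 = 100/17 = 5.8824
type 7: (86 − 80)²/80 = 36/80 = 0.4500
type 8: (61 − 65)²/65 = 16/65 = 0.2462
Sum = 19.082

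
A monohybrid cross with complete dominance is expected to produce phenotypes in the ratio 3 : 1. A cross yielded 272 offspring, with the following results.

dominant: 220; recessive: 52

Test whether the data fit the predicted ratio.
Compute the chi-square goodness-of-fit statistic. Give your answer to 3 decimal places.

5.020

Ratio total = 4. Expected counts: 272×3/4 = 204, 272×1/4 = 68.
cat            O        E   (O−E)²/E
dominant     220      204     1.2549
recessive     52       68     3.7647
Sum = 5.020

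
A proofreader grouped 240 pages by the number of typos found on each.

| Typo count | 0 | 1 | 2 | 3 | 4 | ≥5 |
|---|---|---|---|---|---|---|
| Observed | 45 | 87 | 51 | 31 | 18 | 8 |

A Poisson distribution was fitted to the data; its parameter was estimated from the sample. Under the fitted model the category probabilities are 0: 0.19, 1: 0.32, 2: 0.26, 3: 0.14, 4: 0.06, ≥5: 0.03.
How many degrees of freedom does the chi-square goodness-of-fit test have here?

4

There are k = 6 categories and 1 parameter estimated from the data, so df = 6 − 1 − 1 = 4.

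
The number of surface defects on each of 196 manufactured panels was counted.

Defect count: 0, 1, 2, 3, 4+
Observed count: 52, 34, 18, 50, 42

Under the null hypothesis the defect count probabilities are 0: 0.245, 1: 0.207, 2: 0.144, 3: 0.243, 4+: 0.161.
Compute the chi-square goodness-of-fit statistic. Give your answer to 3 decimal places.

8.673

Expected counts E_i = n·p_i: 196×0.245 = 48.02, 196×0.207 = 40.572, 196×0.144 = 28.224, 196×0.243 = 47.628, 196×0.161 = 31.556.
cat         O        E   (O−E)²/E
0          52    48.02     0.3299
1          34   40.572     1.0646
2          18   28.224     3.7036
3          50   47.628     0.1181
4+         42   31.556     3.4566
Sum = 8.673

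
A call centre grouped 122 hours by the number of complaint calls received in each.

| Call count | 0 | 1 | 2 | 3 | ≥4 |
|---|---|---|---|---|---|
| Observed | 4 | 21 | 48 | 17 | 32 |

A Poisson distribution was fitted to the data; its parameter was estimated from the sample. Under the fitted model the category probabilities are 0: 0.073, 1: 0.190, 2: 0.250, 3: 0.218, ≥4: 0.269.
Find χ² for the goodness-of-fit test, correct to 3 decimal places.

Expected counts E_i = n·p_i: 122×0.073 = 8.906, 122×0.190 = 23.18, 122×0.250 = 30.5, 122×0.218 = 26.596, 122×0.269 = 32.818.
0: (4 − 8.906)²/8.906 = 24.068836/8.906 = 2.7025
1: (21 − 23.18)²/23.18 = 4.7524/23.18 = 0.2050
2: (48 − 30.5)²/30.5 = 306.25/30.5 = 10.0410
3: (17 − 26.596)²/26.596 = 92.083216/26.596 = 3.4623
≥4: (32 − 32.818)²/32.818 = 0.669124/32.818 = 0.0204
Sum = 16.431

16.431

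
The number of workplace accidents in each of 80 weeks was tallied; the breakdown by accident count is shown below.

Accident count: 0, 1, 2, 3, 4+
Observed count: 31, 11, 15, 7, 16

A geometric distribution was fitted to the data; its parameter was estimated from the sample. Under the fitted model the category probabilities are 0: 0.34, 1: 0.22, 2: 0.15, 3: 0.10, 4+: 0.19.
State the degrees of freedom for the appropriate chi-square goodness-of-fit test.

3

There are k = 5 categories and 1 parameter estimated from the data, so df = 5 − 1 − 1 = 3.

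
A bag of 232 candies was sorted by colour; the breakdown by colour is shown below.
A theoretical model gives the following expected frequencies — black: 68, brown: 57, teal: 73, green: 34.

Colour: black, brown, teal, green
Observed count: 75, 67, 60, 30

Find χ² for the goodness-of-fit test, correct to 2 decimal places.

5.26

χ² = (75−68)²/68 + (67−57)²/57 + (60−73)²/73 + (30−34)²/34
   = 0.721 + 1.754 + 2.315 + 0.471
Sum = 5.26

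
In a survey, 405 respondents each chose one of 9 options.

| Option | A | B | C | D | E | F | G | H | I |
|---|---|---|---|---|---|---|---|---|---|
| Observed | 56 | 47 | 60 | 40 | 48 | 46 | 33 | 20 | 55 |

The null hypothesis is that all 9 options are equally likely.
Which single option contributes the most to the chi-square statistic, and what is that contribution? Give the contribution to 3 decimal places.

H, 13.889

Expected count for each of the 9 categories: 405/9 = 45.
cat         O        E   (O−E)²/E
A          56       45     2.6889
B          47       45     0.0889
C          60       45     5.0000
D          40       45     0.5556
E          48       45     0.2000
F          46       45     0.0222
G          33       45     3.2000
H          20       45    13.8889
I          55       45     2.2222
The largest term is for H: 13.889.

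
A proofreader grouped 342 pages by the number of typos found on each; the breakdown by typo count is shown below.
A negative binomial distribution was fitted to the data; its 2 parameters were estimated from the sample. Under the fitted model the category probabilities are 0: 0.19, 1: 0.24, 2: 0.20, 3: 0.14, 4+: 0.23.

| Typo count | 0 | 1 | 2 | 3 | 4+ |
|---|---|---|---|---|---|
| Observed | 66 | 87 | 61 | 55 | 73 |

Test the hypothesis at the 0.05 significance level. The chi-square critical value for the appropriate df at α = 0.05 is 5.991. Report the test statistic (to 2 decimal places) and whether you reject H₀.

2.58; do not reject

Expected counts E_i = n·p_i: 342×0.19 = 64.98, 342×0.24 = 82.08, 342×0.20 = 68.4, 342×0.14 = 47.88, 342×0.23 = 78.66.
cat         O        E   (O−E)²/E
0          66    64.98      0.016
1          87    82.08      0.295
2          61     68.4      0.801
3          55    47.88      1.059
4+         73    78.66      0.407
Sum = 2.58
df = 2. Since 2.58 < 5.991, we do not reject H₀.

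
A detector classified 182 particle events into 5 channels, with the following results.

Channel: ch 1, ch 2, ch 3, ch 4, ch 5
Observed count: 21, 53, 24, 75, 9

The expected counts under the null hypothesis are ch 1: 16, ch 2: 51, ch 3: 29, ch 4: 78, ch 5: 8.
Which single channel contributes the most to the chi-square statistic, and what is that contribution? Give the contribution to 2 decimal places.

ch 1: (21 − 16)²/16 = 25/16 = 1.563
ch 2: (53 − 51)²/51 = 4/51 = 0.078
ch 3: (24 − 29)²/29 = 25/29 = 0.862
ch 4: (75 − 78)²/78 = 9/78 = 0.115
ch 5: (9 − 8)²/8 = 1/8 = 0.125
The largest term is for ch 1: 1.56.

ch 1, 1.56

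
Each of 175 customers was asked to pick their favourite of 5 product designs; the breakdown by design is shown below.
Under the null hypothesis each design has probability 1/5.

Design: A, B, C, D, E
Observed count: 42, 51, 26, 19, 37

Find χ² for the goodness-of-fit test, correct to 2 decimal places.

Under H₀ each category has probability 1/5, so each expected count is 175/5 = 35.
A: (42 − 35)²/35 = 49/35 = 1.400
B: (51 − 35)²/35 = 256/35 = 7.314
C: (26 − 35)²/35 = 81/35 = 2.314
D: (19 − 35)²/35 = 256/35 = 7.314
E: (37 − 35)²/35 = 4/35 = 0.114
Sum = 18.46

18.46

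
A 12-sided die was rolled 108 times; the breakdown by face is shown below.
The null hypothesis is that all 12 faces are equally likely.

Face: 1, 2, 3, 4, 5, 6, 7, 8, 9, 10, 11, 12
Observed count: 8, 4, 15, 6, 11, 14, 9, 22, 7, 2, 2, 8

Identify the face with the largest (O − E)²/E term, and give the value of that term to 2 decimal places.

Under H₀ each category has probability 1/12, so each expected count is 108/12 = 9.
cat         O        E   (O−E)²/E
1           8        9      0.111
2           4        9      2.778
3          15        9      4.000
4           6        9      1.000
5          11        9      0.444
6          14        9      2.778
7           9        9      0.000
8          22        9     18.778
9           7        9      0.444
10          2        9      5.444
11          2        9      5.444
12          8        9      0.111
The largest term is for 8: 18.78.

8, 18.78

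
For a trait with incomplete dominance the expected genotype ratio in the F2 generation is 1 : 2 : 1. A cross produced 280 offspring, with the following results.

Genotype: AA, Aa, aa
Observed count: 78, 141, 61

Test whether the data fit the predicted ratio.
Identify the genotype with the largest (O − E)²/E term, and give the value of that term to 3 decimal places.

aa, 1.157

Ratio total = 4. Expected counts: 280×1/4 = 70, 280×2/4 = 140, 280×1/4 = 70.
χ² = (78−70)²/70 + (141−140)²/140 + (61−70)²/70
   = 0.9143 + 0.0071 + 1.1571
The largest term is for aa: 1.157.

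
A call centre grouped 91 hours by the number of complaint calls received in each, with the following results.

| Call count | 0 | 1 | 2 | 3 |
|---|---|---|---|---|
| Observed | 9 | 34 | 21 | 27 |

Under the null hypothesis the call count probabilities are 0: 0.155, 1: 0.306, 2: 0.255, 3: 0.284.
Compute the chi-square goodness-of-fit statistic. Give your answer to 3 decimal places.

3.469

Expected counts E_i = n·p_i: 91×0.155 = 14.105, 91×0.306 = 27.846, 91×0.255 = 23.205, 91×0.284 = 25.844.
0: (9 − 14.105)²/14.105 = 26.061025/14.105 = 1.8476
1: (34 − 27.846)²/27.846 = 37.871716/27.846 = 1.3600
2: (21 − 23.205)²/23.205 = 4.862025/23.205 = 0.2095
3: (27 − 25.844)²/25.844 = 1.336336/25.844 = 0.0517
Sum = 3.469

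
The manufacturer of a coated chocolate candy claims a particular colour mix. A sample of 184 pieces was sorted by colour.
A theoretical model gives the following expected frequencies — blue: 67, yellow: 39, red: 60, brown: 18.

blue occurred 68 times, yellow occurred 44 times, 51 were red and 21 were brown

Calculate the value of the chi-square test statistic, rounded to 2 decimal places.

2.51

χ² = (68−67)²/67 + (44−39)²/39 + (51−60)²/60 + (21−18)²/18
   = 0.015 + 0.641 + 1.350 + 0.500
Sum = 2.51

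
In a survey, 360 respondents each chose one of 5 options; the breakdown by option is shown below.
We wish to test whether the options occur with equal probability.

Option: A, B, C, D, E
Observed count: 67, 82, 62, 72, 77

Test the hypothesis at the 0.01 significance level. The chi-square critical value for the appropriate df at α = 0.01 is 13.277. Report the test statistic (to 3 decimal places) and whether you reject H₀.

3.472; do not reject

Expected count for each of the 5 categories: 360/5 = 72.
A: (67 − 72)²/72 = 25/72 = 0.3472
B: (82 − 72)²/72 = 100/72 = 1.3889
C: (62 − 72)²/72 = 100/72 = 1.3889
D: (72 − 72)²/72 = 0/72 = 0.0000
E: (77 − 72)²/72 = 25/72 = 0.3472
Sum = 3.472
df = 4. Since 3.472 < 13.277, we do not reject H₀.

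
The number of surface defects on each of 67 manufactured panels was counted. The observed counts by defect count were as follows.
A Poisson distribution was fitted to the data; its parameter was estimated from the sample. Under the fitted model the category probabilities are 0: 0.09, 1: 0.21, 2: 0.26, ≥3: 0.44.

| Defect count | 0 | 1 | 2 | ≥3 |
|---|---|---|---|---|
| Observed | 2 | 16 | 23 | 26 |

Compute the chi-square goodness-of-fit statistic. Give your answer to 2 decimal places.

Expected counts E_i = n·p_i: 67×0.09 = 6.03, 67×0.21 = 14.07, 67×0.26 = 17.42, 67×0.44 = 29.48.
cat         O        E   (O−E)²/E
0           2     6.03      2.693
1          16    14.07      0.265
2          23    17.42      1.787
≥3         26    29.48      0.411
Sum = 5.16

5.16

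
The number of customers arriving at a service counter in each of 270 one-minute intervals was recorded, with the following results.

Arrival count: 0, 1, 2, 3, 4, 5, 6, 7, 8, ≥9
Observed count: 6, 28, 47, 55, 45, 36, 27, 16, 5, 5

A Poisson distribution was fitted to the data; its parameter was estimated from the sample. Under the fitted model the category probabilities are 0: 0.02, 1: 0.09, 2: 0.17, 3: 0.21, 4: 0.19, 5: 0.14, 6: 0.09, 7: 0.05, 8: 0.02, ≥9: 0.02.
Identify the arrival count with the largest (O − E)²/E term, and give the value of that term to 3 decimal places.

4, 0.774

Expected counts E_i = n·p_i: 270×0.02 = 5.4, 270×0.09 = 24.3, 270×0.17 = 45.9, 270×0.21 = 56.7, 270×0.19 = 51.3, 270×0.14 = 37.8, 270×0.09 = 24.3, 270×0.05 = 13.5, 270×0.02 = 5.4, 270×0.02 = 5.4.
χ² = (6−5.4)²/5.4 + (28−24.3)²/24.3 + (47−45.9)²/45.9 + (55−56.7)²/56.7 + (45−51.3)²/51.3 + (36−37.8)²/37.8 + (27−24.3)²/24.3 + (16−13.5)²/13.5 + (5−5.4)²/5.4 + (5−5.4)²/5.4
   = 0.0667 + 0.5634 + 0.0264 + 0.0510 + 0.7737 + 0.0857 + 0.3000 + 0.4630 + 0.0296 + 0.0296
The largest term is for 4: 0.774.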